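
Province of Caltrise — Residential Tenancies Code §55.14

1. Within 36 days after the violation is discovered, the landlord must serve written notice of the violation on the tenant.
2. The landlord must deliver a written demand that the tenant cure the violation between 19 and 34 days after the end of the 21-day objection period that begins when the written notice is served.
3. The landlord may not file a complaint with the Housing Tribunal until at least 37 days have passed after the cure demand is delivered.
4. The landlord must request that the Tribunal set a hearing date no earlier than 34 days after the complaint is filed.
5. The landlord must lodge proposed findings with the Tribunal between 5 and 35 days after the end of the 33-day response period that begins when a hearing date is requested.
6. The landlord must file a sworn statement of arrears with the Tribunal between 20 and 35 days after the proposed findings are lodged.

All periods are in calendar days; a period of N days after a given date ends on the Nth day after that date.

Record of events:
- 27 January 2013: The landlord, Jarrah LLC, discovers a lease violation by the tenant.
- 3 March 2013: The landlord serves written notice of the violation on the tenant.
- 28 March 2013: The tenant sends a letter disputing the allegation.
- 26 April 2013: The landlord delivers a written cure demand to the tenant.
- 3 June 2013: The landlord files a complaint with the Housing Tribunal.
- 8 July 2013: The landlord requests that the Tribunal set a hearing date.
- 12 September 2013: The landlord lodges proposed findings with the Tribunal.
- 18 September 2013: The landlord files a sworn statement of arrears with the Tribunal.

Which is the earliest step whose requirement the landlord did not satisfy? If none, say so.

(1) due by 27 January 2013 + 36 days = 4 March 2013; done 3 March 2013 — timely.
(2) the permitted window runs from 24 March 2013 + 19 = 12 April 2013 to 24 March 2013 + 34 = 27 April 2013; done 26 April 2013, which is between those dates.
(3) permitted from 26 April 2013 + 37 days = 2 June 2013 onward; 3 June 2013 is on or after that date.
(4) permitted from 3 June 2013 + 34 days = 7 July 2013 onward; done 8 July 2013 — permitted.
(5) the permitted window runs from 10 August 2013 + 5 = 15 August 2013 to 10 August 2013 + 35 = 14 September 2013; done 12 September 2013 — within the window.
(6) the permitted window runs from 12 September 2013 + 20 = 2 October 2013 to 12 September 2013 + 35 = 17 October 2013; done 18 September 2013 — 14 days before the window opened.
That is the first point of non-compliance.

Step 6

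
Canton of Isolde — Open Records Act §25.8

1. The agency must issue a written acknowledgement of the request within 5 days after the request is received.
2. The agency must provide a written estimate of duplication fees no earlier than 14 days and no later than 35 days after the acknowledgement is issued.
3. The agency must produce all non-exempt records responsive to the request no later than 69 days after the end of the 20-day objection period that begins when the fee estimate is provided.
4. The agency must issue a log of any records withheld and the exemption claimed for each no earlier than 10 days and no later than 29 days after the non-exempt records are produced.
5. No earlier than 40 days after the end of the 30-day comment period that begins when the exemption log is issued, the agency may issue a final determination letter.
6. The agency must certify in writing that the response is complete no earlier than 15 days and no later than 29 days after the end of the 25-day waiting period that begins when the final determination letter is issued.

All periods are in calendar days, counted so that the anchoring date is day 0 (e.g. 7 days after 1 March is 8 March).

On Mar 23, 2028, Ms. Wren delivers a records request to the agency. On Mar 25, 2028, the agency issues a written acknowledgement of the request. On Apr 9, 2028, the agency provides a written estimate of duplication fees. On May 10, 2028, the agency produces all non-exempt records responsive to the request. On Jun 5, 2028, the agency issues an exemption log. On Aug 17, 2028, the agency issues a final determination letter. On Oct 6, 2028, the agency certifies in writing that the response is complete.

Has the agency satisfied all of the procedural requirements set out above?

Step 1: 5 days after Mar 23, 2028 (when the request is received) is Mar 28, 2028; Mar 25, 2028 is within that limit.
Step 2: the window is 14–35 days after Mar 25, 2028 (when the acknowledgement is issued), so Apr 8, 2028 through Apr 29, 2028; done Apr 9, 2028 — within the window.
Step 3: 69 days after Apr 29, 2028 (end of the 20-day objection period, which began when the fee estimate is provided on Apr 9, 2028) is Jul 7, 2028; done May 10, 2028 — timely.
Step 4: the window is 10–29 days after May 10, 2028 (when the non-exempt records are produced), so May 20, 2028 through Jun 8, 2028; done Jun 5, 2028 — within the window.
Step 5: the earliest permitted date is 40 days after Jul 5, 2028 (end of the 30-day comment period, which began when the exemption log is issued on Jun 5, 2028), i.e. Aug 14, 2028; done Aug 17, 2028 — permitted.
Step 6: the window is 15–29 days after Sep 11, 2028 (end of the 25-day waiting period, which began when the final determination letter is issued on Aug 17, 2028), so Sep 26, 2028 through Oct 10, 2028; done Oct 6, 2028, which is between those dates.

Yes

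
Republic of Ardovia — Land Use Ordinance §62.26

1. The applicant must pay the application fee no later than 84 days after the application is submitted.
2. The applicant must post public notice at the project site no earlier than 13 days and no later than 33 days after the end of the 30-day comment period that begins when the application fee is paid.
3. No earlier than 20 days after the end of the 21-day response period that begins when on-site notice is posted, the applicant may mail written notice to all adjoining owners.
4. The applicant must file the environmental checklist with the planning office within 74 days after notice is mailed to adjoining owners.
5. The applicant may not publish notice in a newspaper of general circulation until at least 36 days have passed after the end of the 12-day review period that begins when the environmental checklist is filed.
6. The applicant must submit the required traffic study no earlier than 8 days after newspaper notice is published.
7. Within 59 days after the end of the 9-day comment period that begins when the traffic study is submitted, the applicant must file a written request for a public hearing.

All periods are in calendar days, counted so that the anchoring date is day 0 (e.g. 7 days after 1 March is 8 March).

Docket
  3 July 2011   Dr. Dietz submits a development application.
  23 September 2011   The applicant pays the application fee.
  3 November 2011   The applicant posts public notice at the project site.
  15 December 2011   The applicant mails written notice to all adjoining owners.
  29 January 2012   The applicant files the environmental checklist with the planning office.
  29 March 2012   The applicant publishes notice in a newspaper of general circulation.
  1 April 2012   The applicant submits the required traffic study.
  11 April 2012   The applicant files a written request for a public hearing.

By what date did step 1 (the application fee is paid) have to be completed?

25 September 2011

Step 1 runs from 3 July 2011, when the application is submitted. 84 days after 3 July 2011 is 25 September 2011.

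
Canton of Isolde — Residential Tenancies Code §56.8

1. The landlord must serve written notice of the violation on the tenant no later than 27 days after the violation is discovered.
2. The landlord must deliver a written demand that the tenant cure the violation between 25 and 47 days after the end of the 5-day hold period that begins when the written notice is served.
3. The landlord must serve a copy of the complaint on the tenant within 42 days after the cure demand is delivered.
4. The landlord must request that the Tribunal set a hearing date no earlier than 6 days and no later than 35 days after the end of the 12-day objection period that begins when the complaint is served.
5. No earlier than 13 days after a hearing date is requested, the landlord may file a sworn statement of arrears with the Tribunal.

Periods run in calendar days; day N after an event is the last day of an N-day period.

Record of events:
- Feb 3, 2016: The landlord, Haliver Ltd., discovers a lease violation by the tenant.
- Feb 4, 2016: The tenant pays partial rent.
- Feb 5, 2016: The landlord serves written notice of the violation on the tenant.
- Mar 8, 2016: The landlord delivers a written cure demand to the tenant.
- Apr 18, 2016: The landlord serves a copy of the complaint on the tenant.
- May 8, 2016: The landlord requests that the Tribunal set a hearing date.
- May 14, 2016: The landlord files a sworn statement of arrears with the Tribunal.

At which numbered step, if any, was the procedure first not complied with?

Step 5

Step 1: 27 days after Feb 3, 2016 (when the violation is discovered) is Mar 1, 2016; Feb 5, 2016 is within that limit.
Step 2: the window is 25–47 days after Feb 10, 2016 (end of the 5-day hold period, which began when the written notice is served on Feb 5, 2016), so Mar 6, 2016 through Mar 28, 2016; done Mar 8, 2016 — within the window.
Step 3: 42 days after Mar 8, 2016 (when the cure demand is delivered) is Apr 19, 2016; completed Apr 18, 2016, before the deadline.
Step 4: the window is 6–35 days after Apr 30, 2016 (end of the 12-day objection period, which began when the complaint is served on Apr 18, 2016), so May 6, 2016 through Jun 4, 2016; May 8, 2016 falls inside that range.
Step 5: the earliest permitted date is 13 days after May 8, 2016 (when a hearing date is requested), i.e. May 21, 2016; acted on May 14, 2016, 7 days prematurely.
Later steps need not be reached.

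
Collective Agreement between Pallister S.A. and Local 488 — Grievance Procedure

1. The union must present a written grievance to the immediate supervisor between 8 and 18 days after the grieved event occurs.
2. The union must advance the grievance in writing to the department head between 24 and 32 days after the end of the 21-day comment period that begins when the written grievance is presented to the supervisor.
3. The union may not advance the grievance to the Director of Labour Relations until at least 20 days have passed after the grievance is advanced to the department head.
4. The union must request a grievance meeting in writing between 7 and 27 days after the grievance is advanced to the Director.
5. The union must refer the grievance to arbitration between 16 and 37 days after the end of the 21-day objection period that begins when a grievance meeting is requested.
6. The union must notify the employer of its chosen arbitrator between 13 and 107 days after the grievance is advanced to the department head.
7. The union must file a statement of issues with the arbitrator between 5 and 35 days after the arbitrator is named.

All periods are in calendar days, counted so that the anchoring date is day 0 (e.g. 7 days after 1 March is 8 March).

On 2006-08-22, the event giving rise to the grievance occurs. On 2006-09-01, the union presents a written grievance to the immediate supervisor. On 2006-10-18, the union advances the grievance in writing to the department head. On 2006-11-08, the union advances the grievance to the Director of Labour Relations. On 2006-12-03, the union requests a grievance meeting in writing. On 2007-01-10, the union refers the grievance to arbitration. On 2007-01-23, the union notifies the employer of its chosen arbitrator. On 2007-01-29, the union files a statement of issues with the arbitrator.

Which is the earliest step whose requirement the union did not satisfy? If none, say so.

Step 1 — 8 and 18 days from 2006-08-22 (when the grieved event occurs) are 2006-08-30 and 2006-09-09 respectively; done 2006-09-01 — within the window.
Step 2 — 24 and 32 days from 2006-09-22 (end of the 21-day comment period, which began when the written grievance is presented to the supervisor on 2006-09-01) are 2006-10-16 and 2006-10-24 respectively; 2006-10-18 falls inside that range.
Step 3 — must wait 20 days from 2006-10-18 (when the grievance is advanced to the department head), so not before 2006-11-07; done 2006-11-08 — permitted.
Step 4 — 7 and 27 days from 2006-11-08 (when the grievance is advanced to the Director) are 2006-11-15 and 2006-12-05 respectively; done 2006-12-03 — within the window.
Step 5 — 16 and 37 days from 2006-12-24 (end of the 21-day objection period, which began when a grievance meeting is requested on 2006-12-03) are 2007-01-09 and 2007-01-30 respectively; 2007-01-10 falls inside that range.
Step 6 — 13 and 107 days from 2006-10-18 (when the grievance is advanced to the department head) are 2006-10-31 and 2007-02-02 respectively; done 2007-01-23 — within the window.
Step 7 — 5 and 35 days from 2007-01-23 (when the arbitrator is named) are 2007-01-28 and 2007-02-27 respectively; done 2007-01-29, which is between those dates.

None — every step was satisfied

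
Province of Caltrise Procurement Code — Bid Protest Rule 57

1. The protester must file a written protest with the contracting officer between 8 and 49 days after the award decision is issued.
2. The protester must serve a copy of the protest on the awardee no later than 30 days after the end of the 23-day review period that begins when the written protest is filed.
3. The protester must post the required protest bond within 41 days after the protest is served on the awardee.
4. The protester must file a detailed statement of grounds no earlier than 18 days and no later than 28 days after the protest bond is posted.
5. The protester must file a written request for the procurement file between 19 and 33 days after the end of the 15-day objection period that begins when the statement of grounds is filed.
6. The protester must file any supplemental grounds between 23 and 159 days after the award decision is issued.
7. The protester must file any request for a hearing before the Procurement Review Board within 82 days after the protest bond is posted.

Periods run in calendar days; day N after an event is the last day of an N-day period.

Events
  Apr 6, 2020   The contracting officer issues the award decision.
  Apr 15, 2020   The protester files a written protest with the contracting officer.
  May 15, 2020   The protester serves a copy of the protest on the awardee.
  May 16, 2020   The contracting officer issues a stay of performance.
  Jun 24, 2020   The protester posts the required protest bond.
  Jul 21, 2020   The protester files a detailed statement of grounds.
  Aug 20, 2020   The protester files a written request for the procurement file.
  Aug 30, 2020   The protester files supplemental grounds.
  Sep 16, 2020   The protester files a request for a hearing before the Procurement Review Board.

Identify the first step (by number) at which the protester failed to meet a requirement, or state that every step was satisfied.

Step 1: the window is 8–49 days after Apr 6, 2020 (when the award decision is issued), so Apr 14, 2020 through May 25, 2020; done Apr 15, 2020 — within the window.
Step 2: 30 days after May 8, 2020 (end of the 23-day review period, which began when the written protest is filed on Apr 15, 2020) is Jun 7, 2020; May 15, 2020 is within that limit.
Step 3: 41 days after May 15, 2020 (when the protest is served on the awardee) is Jun 25, 2020; completed Jun 24, 2020, before the deadline.
Step 4: the window is 18–28 days after Jun 24, 2020 (when the protest bond is posted), so Jul 12, 2020 through Jul 22, 2020; done Jul 21, 2020 — within the window.
Step 5: the window is 19–33 days after Aug 5, 2020 (end of the 15-day objection period, which began when the statement of grounds is filed on Jul 21, 2020), so Aug 24, 2020 through Sep 7, 2020; Aug 20, 2020 is 4 days too early.
The analysis stops there.

Step 5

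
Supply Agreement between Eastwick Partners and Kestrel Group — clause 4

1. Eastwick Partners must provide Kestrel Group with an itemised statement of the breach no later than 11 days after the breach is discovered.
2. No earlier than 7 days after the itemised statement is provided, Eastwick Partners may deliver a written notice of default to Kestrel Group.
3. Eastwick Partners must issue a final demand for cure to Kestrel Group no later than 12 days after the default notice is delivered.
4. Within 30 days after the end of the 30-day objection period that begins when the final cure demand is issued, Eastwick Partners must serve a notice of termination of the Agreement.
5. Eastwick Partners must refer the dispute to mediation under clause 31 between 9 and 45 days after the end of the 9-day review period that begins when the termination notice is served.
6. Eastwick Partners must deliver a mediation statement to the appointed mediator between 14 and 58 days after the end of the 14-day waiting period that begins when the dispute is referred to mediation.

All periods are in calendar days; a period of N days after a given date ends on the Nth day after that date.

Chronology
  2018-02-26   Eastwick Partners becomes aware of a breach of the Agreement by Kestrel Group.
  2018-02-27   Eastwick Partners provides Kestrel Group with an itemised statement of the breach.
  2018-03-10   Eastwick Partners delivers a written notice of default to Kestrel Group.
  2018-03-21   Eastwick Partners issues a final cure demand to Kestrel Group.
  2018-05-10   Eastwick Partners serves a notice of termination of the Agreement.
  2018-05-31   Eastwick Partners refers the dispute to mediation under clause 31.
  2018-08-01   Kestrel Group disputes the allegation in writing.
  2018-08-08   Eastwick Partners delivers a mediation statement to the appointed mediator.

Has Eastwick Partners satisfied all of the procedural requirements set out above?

Yes

Step 1: 11 days after 2018-02-26 (when the breach is discovered) is 2018-03-09; completed 2018-02-27, before the deadline.
Step 2: the earliest permitted date is 7 days after 2018-02-27 (when the itemised statement is provided), i.e. 2018-03-06; done 2018-03-10 — permitted.
Step 3: 12 days after 2018-03-10 (when the default notice is delivered) is 2018-03-22; 2018-03-21 is within that limit.
Step 4: 30 days after 2018-04-20 (end of the 30-day objection period, which began when the final cure demand is issued on 2018-03-21) is 2018-05-20; 2018-05-10 is within that limit.
Step 5: the window is 9–45 days after 2018-05-19 (end of the 9-day review period, which began when the termination notice is served on 2018-05-10), so 2018-05-28 through 2018-07-03; 2018-05-31 falls inside that range.
Step 6: the window is 14–58 days after 2018-06-14 (end of the 14-day waiting period, which began when the dispute is referred to mediation on 2018-05-31), so 2018-06-28 through 2018-08-11; done 2018-08-08 — within the window.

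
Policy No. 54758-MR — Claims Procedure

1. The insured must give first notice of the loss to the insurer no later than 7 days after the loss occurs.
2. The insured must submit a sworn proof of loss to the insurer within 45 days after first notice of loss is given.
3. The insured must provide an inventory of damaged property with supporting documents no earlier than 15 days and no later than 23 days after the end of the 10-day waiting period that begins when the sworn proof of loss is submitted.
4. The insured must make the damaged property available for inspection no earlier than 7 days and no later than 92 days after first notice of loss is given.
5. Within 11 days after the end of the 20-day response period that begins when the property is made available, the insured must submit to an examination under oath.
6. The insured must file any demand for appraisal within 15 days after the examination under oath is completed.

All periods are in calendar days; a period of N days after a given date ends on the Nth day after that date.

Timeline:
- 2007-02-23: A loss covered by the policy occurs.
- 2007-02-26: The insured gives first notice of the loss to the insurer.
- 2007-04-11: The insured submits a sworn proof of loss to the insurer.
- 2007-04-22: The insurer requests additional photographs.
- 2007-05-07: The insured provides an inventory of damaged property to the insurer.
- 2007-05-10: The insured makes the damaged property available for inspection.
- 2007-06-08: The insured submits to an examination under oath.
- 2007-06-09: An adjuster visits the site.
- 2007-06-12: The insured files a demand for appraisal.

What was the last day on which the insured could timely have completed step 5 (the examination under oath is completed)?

2007-06-10

The property is made available on 2007-05-10; the 20-day response period therefore ends 2007-05-30, and step 5 runs from that date. 11 days after 2007-05-30 is 2007-06-10.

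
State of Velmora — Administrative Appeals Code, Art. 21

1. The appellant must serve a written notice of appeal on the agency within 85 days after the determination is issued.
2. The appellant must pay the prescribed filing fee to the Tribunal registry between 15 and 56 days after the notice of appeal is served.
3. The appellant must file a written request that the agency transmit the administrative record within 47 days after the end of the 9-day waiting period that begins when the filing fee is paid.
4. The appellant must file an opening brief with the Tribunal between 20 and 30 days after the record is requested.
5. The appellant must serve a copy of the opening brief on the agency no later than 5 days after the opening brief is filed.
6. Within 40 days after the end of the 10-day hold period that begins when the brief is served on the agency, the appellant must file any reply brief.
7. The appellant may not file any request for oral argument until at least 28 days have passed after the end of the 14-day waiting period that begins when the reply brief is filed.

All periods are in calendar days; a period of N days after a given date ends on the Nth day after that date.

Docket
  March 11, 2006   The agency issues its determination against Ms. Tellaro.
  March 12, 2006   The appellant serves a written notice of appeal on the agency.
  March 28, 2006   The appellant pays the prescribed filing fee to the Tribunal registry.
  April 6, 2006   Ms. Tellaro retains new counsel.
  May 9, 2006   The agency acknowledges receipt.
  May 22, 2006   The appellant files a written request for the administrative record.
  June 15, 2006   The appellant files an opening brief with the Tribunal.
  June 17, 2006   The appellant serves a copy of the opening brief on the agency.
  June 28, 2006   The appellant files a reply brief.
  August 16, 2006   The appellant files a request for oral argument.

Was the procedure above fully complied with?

Yes

Step 1 — counting 85 days from March 11, 2006 (when the determination is issued) gives a deadline of June 4, 2006; done March 12, 2006 — timely.
Step 2 — 15 and 56 days from March 12, 2006 (when the notice of appeal is served) are March 27, 2006 and May 7, 2006 respectively; done March 28, 2006 — within the window.
Step 3 — counting 47 days from April 6, 2006 (end of the 9-day waiting period, which began when the filing fee is paid on March 28, 2006) gives a deadline of May 23, 2006; completed May 22, 2006, before the deadline.
Step 4 — 20 and 30 days from May 22, 2006 (when the record is requested) are June 11, 2006 and June 21, 2006 respectively; done June 15, 2006, which is between those dates.
Step 5 — counting 5 days from June 15, 2006 (when the opening brief is filed) gives a deadline of June 20, 2006; completed June 17, 2006, before the deadline.
Step 6 — counting 40 days from June 27, 2006 (end of the 10-day hold period, which began when the brief is served on the agency on June 17, 2006) gives a deadline of August 6, 2006; done June 28, 2006 — timely.
Step 7 — must wait 28 days from July 12, 2006 (end of the 14-day waiting period, which began when the reply brief is filed on June 28, 2006), so not before August 9, 2006; August 16, 2006 is on or after that date.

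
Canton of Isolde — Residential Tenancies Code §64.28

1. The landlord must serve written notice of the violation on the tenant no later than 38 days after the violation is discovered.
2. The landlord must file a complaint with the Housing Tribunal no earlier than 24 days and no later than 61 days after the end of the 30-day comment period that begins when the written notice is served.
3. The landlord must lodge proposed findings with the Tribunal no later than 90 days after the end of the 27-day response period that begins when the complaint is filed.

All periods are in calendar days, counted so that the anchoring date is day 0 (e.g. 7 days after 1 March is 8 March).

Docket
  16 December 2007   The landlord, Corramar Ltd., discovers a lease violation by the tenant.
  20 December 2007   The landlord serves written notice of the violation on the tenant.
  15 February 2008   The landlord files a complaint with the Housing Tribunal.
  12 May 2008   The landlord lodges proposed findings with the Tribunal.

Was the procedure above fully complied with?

(1) due by 16 December 2007 + 38 days = 23 January 2008; 20 December 2007 is within that limit.
(2) the permitted window runs from 19 January 2008 + 24 = 12 February 2008 to 19 January 2008 + 61 = 20 March 2008; done 15 February 2008 — within the window.
(3) due by 13 March 2008 + 90 days = 11 June 2008; completed 12 May 2008, before the deadline.

Yes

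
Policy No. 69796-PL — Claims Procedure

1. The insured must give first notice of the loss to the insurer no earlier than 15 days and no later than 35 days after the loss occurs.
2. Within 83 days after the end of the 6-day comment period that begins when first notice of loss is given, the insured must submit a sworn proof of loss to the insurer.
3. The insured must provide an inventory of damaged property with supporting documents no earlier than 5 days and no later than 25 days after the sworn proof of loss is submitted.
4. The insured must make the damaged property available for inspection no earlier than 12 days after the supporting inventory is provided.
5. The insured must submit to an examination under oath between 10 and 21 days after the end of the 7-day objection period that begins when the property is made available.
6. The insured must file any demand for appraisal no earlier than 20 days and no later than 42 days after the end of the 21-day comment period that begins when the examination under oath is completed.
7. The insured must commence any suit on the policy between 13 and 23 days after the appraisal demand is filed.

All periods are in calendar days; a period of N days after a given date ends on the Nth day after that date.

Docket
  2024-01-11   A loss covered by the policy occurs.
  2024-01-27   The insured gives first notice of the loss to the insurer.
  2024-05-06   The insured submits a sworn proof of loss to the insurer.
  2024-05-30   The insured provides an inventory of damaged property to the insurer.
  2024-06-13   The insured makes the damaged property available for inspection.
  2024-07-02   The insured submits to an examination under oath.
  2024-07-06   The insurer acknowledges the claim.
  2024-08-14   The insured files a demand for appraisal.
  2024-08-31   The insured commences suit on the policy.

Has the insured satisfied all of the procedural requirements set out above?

No

Step 1: the window is 15–35 days after 2024-01-11 (when the loss occurs), so 2024-01-26 through 2024-02-15; done 2024-01-27, which is between those dates.
Step 2: 83 days after 2024-02-02 (end of the 6-day comment period, which began when first notice of loss is given on 2024-01-27) is 2024-04-25; 2024-05-06 misses that deadline by 11 days.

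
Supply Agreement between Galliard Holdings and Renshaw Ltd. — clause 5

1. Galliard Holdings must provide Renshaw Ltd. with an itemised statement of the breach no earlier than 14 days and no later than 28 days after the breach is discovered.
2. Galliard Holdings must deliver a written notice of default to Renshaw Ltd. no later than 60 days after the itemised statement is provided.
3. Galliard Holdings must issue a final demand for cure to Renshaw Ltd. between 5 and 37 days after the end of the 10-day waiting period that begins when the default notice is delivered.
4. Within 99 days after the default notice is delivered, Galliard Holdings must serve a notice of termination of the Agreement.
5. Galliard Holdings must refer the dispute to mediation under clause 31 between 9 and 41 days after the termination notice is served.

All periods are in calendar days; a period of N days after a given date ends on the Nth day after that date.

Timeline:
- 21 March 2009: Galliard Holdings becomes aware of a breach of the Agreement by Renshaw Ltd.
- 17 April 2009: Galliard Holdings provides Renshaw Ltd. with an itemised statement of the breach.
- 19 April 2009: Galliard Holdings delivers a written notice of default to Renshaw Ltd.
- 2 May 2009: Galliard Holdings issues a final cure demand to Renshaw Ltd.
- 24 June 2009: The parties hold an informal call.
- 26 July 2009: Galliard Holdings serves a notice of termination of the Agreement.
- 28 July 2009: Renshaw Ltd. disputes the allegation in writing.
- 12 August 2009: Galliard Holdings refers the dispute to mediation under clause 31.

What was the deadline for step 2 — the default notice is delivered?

16 June 2009

Step 2 runs from 17 April 2009, when the itemised statement is provided. 60 days after 17 April 2009 is 16 June 2009.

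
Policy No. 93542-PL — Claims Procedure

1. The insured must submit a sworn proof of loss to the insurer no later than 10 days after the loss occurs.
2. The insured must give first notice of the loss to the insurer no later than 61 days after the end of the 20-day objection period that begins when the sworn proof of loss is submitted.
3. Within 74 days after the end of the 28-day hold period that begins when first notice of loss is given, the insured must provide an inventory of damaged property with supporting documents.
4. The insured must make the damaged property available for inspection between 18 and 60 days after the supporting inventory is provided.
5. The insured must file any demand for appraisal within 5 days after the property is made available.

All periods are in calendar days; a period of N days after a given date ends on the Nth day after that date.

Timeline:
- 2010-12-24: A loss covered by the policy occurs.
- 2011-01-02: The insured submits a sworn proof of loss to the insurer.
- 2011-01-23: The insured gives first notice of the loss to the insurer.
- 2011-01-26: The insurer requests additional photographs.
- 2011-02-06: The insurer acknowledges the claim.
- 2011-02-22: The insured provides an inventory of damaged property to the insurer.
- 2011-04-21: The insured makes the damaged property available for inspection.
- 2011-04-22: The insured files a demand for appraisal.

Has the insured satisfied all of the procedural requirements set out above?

Yes

Step 1: 10 days after 2010-12-24 (when the loss occurs) is 2011-01-03; done 2011-01-02 — timely.
Step 2: 61 days after 2011-01-22 (end of the 20-day objection period, which began when the sworn proof of loss is submitted on 2011-01-02) is 2011-03-24; 2011-01-23 is within that limit.
Step 3: 74 days after 2011-02-20 (end of the 28-day hold period, which began when first notice of loss is given on 2011-01-23) is 2011-05-05; 2011-02-22 is within that limit.
Step 4: the window is 18–60 days after 2011-02-22 (when the supporting inventory is provided), so 2011-03-12 through 2011-04-23; done 2011-04-21, which is between those dates.
Step 5: 5 days after 2011-04-21 (when the property is made available) is 2011-04-26; done 2011-04-22 — timely.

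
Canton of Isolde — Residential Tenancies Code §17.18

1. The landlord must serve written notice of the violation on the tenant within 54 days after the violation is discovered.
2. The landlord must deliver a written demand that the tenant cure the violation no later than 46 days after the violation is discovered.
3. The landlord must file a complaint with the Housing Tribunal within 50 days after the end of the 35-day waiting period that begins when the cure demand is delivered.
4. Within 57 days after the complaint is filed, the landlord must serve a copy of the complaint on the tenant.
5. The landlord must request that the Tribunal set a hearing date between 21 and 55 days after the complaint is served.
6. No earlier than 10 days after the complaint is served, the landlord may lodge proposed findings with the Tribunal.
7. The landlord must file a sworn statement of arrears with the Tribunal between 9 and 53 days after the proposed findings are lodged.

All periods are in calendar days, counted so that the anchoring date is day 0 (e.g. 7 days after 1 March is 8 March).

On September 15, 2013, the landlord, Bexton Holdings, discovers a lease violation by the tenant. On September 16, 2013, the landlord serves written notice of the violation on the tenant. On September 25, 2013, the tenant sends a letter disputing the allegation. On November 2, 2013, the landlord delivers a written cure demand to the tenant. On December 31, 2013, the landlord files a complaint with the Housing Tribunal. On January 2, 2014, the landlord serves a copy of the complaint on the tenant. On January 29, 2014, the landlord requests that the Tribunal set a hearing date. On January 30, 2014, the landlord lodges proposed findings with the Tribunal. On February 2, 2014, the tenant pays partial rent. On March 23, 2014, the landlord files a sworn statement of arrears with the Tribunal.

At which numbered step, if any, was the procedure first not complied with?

Step 2

Step 1 — counting 54 days from September 15, 2013 (when the violation is discovered) gives a deadline of November 8, 2013; done September 16, 2013 — timely.
Step 2 — counting 46 days from September 15, 2013 (when the violation is discovered) gives a deadline of October 31, 2013; not done until November 2, 2013, 2 days after the deadline.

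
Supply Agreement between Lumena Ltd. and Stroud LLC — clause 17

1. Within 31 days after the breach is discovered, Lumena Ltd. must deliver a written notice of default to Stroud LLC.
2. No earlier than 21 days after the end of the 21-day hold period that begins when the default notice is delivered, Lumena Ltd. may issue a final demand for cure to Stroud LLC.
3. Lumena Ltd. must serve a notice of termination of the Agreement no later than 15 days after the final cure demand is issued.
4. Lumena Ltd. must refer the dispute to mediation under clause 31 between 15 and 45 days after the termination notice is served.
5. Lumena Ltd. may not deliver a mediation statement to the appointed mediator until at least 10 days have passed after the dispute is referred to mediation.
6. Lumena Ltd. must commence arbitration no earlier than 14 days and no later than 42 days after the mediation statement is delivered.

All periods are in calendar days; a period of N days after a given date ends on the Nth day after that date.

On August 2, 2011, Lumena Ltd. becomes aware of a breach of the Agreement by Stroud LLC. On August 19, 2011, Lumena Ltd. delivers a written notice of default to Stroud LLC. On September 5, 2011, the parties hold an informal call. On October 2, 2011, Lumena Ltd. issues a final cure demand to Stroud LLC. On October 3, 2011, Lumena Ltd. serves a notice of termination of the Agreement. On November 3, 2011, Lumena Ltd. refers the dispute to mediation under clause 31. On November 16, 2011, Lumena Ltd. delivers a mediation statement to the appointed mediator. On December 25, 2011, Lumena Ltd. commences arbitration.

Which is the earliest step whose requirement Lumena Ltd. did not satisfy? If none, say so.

(1) due by August 2, 2011 + 31 days = September 2, 2011; August 19, 2011 is within that limit.
(2) permitted from September 9, 2011 + 21 days = September 30, 2011 onward; done October 2, 2011, after the minimum wait.
(3) due by October 2, 2011 + 15 days = October 17, 2011; done October 3, 2011 — timely.
(4) the permitted window runs from October 3, 2011 + 15 = October 18, 2011 to October 3, 2011 + 45 = November 17, 2011; done November 3, 2011 — within the window.
(5) permitted from November 3, 2011 + 10 days = November 13, 2011 onward; November 16, 2011 is on or after that date.
(6) the permitted window runs from November 16, 2011 + 14 = November 30, 2011 to November 16, 2011 + 42 = December 28, 2011; December 25, 2011 falls inside that range.

None — every step was satisfied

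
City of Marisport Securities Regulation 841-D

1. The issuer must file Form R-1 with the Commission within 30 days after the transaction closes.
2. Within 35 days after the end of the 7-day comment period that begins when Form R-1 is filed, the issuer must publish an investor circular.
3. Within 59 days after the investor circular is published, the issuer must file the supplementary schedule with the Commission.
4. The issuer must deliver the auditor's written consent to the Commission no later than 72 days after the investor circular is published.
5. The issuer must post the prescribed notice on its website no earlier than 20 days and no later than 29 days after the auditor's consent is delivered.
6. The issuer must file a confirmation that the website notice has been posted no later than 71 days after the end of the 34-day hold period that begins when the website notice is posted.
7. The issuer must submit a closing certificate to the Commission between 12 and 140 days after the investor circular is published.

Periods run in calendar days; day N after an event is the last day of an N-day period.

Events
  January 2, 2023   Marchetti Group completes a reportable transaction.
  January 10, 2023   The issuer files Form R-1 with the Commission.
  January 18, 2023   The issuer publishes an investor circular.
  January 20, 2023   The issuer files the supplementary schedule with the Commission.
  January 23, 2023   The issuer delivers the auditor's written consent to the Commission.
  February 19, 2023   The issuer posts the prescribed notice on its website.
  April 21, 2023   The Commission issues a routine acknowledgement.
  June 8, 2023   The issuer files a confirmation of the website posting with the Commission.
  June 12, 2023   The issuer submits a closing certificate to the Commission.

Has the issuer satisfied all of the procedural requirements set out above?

No

Step 1 — counting 30 days from January 2, 2023 (when the transaction closes) gives a deadline of February 1, 2023; January 10, 2023 is within that limit.
Step 2 — counting 35 days from January 17, 2023 (end of the 7-day comment period, which began when Form R-1 is filed on January 10, 2023) gives a deadline of February 21, 2023; done January 18, 2023 — timely.
Step 3 — counting 59 days from January 18, 2023 (when the investor circular is published) gives a deadline of March 18, 2023; January 20, 2023 is within that limit.
Step 4 — counting 72 days from January 18, 2023 (when the investor circular is published) gives a deadline of March 31, 2023; done January 23, 2023 — timely.
Step 5 — 20 and 29 days from January 23, 2023 (when the auditor's consent is delivered) are February 12, 2023 and February 21, 2023 respectively; done February 19, 2023 — within the window.
Step 6 — counting 71 days from March 25, 2023 (end of the 34-day hold period, which began when the website notice is posted on February 19, 2023) gives a deadline of June 4, 2023; done June 8, 2023 — 4 days late.
Later steps need not be reached.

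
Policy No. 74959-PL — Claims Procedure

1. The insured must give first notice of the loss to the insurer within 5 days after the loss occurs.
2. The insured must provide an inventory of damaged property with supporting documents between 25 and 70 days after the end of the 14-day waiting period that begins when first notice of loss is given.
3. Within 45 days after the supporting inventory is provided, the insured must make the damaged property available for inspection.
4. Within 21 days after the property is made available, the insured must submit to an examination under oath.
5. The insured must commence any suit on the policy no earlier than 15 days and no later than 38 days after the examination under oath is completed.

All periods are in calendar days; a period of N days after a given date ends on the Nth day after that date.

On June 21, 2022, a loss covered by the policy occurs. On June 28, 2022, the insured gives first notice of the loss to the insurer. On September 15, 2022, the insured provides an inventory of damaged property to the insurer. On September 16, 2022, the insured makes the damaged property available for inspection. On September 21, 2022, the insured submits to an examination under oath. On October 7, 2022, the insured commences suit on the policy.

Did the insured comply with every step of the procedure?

No

Step 1 — counting 5 days from June 21, 2022 (when the loss occurs) gives a deadline of June 26, 2022; done June 28, 2022 — 2 days late.
That is the first point of non-compliance.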